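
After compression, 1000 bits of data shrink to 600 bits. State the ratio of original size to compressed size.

Compression ratio = Original / Compressed
= 1000 / 600 = 1.67:1


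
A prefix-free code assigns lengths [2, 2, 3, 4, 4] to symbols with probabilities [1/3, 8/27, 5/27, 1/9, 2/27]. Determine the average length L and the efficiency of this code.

Average length L = Σ p_i × l_i = 2.5556 bits
Entropy H = 2.1292 bits
Efficiency η = H/L × 100% = 83.32%


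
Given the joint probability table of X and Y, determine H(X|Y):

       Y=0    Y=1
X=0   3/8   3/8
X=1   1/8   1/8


H(X|Y) = Σ_y p(y) H(X|Y=y)
  p(Y=0) = 1/2, H(X|Y=0) = 0.8113
  p(Y=1) = 1/2, H(X|Y=1) = 0.8113
H(X|Y) = 0.5000×0.8113 + 0.5000×0.8113 = 0.8113 bits


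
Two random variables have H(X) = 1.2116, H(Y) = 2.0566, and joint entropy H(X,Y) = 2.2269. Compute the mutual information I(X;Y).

I(X;Y) = H(X) + H(Y) - H(X,Y)
I(X;Y) = 1.2116 + 2.0566 - 2.2269 = 1.0413 bits


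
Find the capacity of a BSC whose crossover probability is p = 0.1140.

For BSC with error probability p:
C = 1 - H(p) where H(p) is binary entropy
H(0.1140) = -0.1140 × log₂(0.1140) - 0.8860 × log₂(0.8860)
H(p) = 0.5119
C = 1 - 0.5119 = 0.4881 bits/use


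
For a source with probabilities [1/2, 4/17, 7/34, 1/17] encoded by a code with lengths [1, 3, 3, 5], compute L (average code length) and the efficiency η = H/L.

Average length L = Σ p_i × l_i = 2.1176 bits
Entropy H = 1.7010 bits
Efficiency η = H/L × 100% = 80.33%


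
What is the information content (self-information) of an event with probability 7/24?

Information content I(x) = -log₂(p(x))
I = -log₂(7/24) = -log₂(0.2917)
I = 1.7776 bits


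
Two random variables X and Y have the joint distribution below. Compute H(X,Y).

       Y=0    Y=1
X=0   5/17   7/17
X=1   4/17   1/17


H(X,Y) = -Σ p(x,y) log₂ p(x,y)
  p(0,0)=5/17: -0.2941 × log₂(0.2941) = 0.5193
  p(0,1)=7/17: -0.4118 × log₂(0.4118) = 0.5271
  p(1,0)=4/17: -0.2353 × log₂(0.2353) = 0.4912
  p(1,1)=1/17: -0.0588 × log₂(0.0588) = 0.2404
H(X,Y) = 1.7780 bits


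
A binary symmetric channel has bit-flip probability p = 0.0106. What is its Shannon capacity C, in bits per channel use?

For BSC with error probability p:
C = 1 - H(p) where H(p) is binary entropy
H(0.0106) = -0.0106 × log₂(0.0106) - 0.9894 × log₂(0.9894)
H(p) = 0.0847
C = 1 - 0.0847 = 0.9153 bits/use


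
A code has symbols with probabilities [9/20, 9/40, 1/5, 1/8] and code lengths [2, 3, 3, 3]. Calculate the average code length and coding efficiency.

Average length L = Σ p_i × l_i = 2.5500 bits
Entropy H = 1.8420 bits
Efficiency η = H/L × 100% = 72.23%


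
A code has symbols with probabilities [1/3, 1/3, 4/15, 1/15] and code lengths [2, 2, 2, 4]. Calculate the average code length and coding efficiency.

Average length L = Σ p_i × l_i = 2.1333 bits
Entropy H = 1.8256 bits
Efficiency η = H/L × 100% = 85.58%


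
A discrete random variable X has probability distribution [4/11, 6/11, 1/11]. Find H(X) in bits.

H(X) = -Σ p(x) log₂ p(x)
  -4/11 × log₂(4/11) = 0.5307
  -6/11 × log₂(6/11) = 0.4770
  -1/11 × log₂(1/11) = 0.3145
H(X) = 1.3222 bits


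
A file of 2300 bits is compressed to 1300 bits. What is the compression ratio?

Compression ratio = Original / Compressed
= 2300 / 1300 = 1.77:1


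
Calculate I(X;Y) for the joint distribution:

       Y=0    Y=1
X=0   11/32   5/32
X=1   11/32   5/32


H(X) = 1.0000, H(Y) = 0.8960, H(X,Y) = 1.8960
I(X;Y) = H(X) + H(Y) - H(X,Y) = 0.0000 bits


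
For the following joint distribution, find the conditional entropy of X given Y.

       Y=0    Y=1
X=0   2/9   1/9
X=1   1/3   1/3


H(X|Y) = Σ_y p(y) H(X|Y=y)
  p(Y=0) = 5/9, H(X|Y=0) = 0.9710
  p(Y=1) = 4/9, H(X|Y=1) = 0.8113
H(X|Y) = 0.5556×0.9710 + 0.4444×0.8113 = 0.9000 bits


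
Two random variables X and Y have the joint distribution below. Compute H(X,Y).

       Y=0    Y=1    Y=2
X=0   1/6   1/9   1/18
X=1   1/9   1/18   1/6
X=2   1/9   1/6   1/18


H(X,Y) = -Σ p(x,y) log₂ p(x,y)
  p(0,0)=1/6: -0.1667 × log₂(0.1667) = 0.4308
  p(0,1)=1/9: -0.1111 × log₂(0.1111) = 0.3522
  p(0,2)=1/18: -0.0556 × log₂(0.0556) = 0.2317
  p(1,0)=1/9: -0.1111 × log₂(0.1111) = 0.3522
  p(1,1)=1/18: -0.0556 × log₂(0.0556) = 0.2317
  p(1,2)=1/6: -0.1667 × log₂(0.1667) = 0.4308
  p(2,0)=1/9: -0.1111 × log₂(0.1111) = 0.3522
  p(2,1)=1/6: -0.1667 × log₂(0.1667) = 0.4308
  p(2,2)=1/18: -0.0556 × log₂(0.0556) = 0.2317
H(X,Y) = 3.0441 bits


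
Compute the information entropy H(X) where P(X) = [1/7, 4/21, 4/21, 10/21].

H(X) = -Σ p(x) log₂ p(x)
  -1/7 × log₂(1/7) = 0.4011
  -4/21 × log₂(4/21) = 0.4557
  -4/21 × log₂(4/21) = 0.4557
  -10/21 × log₂(10/21) = 0.5097
H(X) = 1.8221 bits


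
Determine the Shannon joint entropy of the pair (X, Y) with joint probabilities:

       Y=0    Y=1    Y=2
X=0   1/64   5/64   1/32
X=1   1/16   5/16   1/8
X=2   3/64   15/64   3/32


H(X,Y) = -Σ p(x,y) log₂ p(x,y)
  p(0,0)=1/64: -0.0156 × log₂(0.0156) = 0.0938
  p(0,1)=5/64: -0.0781 × log₂(0.0781) = 0.2873
  p(0,2)=1/32: -0.0312 × log₂(0.0312) = 0.1562
  p(1,0)=1/16: -0.0625 × log₂(0.0625) = 0.2500
  p(1,1)=5/16: -0.3125 × log₂(0.3125) = 0.5244
  p(1,2)=1/8: -0.1250 × log₂(0.1250) = 0.3750
  p(2,0)=3/64: -0.0469 × log₂(0.0469) = 0.2070
  p(2,1)=15/64: -0.2344 × log₂(0.2344) = 0.4906
  p(2,2)=3/32: -0.0938 × log₂(0.0938) = 0.3202
H(X,Y) = 2.7044 bits


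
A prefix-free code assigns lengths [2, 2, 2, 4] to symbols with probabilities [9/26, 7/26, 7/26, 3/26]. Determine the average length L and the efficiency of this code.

Average length L = Σ p_i × l_i = 2.2308 bits
Entropy H = 1.9086 bits
Efficiency η = H/L × 100% = 85.56%


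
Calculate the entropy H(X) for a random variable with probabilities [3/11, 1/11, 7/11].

H(X) = -Σ p(x) log₂ p(x)
  -3/11 × log₂(3/11) = 0.5112
  -1/11 × log₂(1/11) = 0.3145
  -7/11 × log₂(7/11) = 0.4150
H(X) = 1.2407 bits


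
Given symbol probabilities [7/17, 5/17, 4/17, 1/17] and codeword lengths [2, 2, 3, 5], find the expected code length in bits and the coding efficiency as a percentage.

Average length L = Σ p_i × l_i = 2.4118 bits
Entropy H = 1.7780 bits
Efficiency η = H/L × 100% = 73.72%


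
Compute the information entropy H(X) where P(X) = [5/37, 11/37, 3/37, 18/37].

H(X) = -Σ p(x) log₂ p(x)
  -5/37 × log₂(5/37) = 0.3902
  -11/37 × log₂(11/37) = 0.5203
  -3/37 × log₂(3/37) = 0.2939
  -18/37 × log₂(18/37) = 0.5057
H(X) = 1.7101 bits


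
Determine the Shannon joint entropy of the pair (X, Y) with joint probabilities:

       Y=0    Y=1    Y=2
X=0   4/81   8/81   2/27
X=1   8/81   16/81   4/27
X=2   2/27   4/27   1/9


H(X,Y) = -Σ p(x,y) log₂ p(x,y)
  p(0,0)=4/81: -0.0494 × log₂(0.0494) = 0.2143
  p(0,1)=8/81: -0.0988 × log₂(0.0988) = 0.3299
  p(0,2)=2/27: -0.0741 × log₂(0.0741) = 0.2781
  p(1,0)=8/81: -0.0988 × log₂(0.0988) = 0.3299
  p(1,1)=16/81: -0.1975 × log₂(0.1975) = 0.4622
  p(1,2)=4/27: -0.1481 × log₂(0.1481) = 0.4081
  p(2,0)=2/27: -0.0741 × log₂(0.0741) = 0.2781
  p(2,1)=4/27: -0.1481 × log₂(0.1481) = 0.4081
  p(2,2)=1/9: -0.1111 × log₂(0.1111) = 0.3522
H(X,Y) = 3.0610 bits


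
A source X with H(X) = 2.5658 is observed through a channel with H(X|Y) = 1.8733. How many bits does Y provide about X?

I(X;Y) = H(X) - H(X|Y)
I(X;Y) = 2.5658 - 1.8733 = 0.6925 bits


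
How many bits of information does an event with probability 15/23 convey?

Information content I(x) = -log₂(p(x))
I = -log₂(15/23) = -log₂(0.6522)
I = 0.6167 bits


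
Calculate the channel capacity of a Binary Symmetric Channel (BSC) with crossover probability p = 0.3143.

For BSC with error probability p:
C = 1 - H(p) where H(p) is binary entropy
H(0.3143) = -0.3143 × log₂(0.3143) - 0.6857 × log₂(0.6857)
H(p) = 0.8981
C = 1 - 0.8981 = 0.1019 bits/use


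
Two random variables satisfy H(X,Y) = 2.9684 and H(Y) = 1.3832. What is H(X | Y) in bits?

Chain rule: H(X,Y) = H(X|Y) + H(Y)
H(X|Y) = H(X,Y) - H(Y) = 2.9684 - 1.3832 = 1.5852 bits


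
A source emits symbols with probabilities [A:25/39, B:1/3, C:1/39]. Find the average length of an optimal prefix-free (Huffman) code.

Huffman tree construction:
Combine smallest probabilities repeatedly
Resulting codes:
  A: 1 (length 1)
  B: 01 (length 2)
  C: 00 (length 2)
Average length = Σ p(s) × length(s) = 1.3590 bits


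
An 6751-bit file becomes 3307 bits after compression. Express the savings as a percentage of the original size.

Space savings = (1 - Compressed/Original) × 100%
= (1 - 3307/6751) × 100%
= 51.01%


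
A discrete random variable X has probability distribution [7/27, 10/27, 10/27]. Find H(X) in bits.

H(X) = -Σ p(x) log₂ p(x)
  -7/27 × log₂(7/27) = 0.5049
  -10/27 × log₂(10/27) = 0.5307
  -10/27 × log₂(10/27) = 0.5307
H(X) = 1.5664 bits


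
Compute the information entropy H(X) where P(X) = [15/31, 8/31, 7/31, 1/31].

H(X) = -Σ p(x) log₂ p(x)
  -15/31 × log₂(15/31) = 0.5068
  -8/31 × log₂(8/31) = 0.5043
  -7/31 × log₂(7/31) = 0.4848
  -1/31 × log₂(1/31) = 0.1598
H(X) = 1.6557 bits


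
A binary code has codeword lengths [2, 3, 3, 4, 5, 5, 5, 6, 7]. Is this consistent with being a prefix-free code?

Kraft inequality: Σ 2^(-l_i) ≤ 1 for prefix-free code
Calculating: 2^(-2) + 2^(-3) + 2^(-3) + 2^(-4) + 2^(-5) + 2^(-5) + 2^(-5) + 2^(-6) + 2^(-7)
= 0.25 + 0.125 + 0.125 + 0.0625 + 0.03125 + 0.03125 + 0.03125 + 0.015625 + 0.0078125
= 0.6797
Since 0.6797 ≤ 1, prefix-free code exists


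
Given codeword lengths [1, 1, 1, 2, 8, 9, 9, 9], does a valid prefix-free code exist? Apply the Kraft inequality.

Kraft inequality: Σ 2^(-l_i) ≤ 1 for prefix-free code
Calculating: 2^(-1) + 2^(-1) + 2^(-1) + 2^(-2) + 2^(-8) + 2^(-9) + 2^(-9) + 2^(-9)
= 0.5 + 0.5 + 0.5 + 0.25 + 0.00390625 + 0.001953125 + 0.001953125 + 0.001953125
= 1.7598
Since 1.7598 > 1, prefix-free code does not exist


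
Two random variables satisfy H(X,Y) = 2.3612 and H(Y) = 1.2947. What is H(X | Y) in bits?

Chain rule: H(X,Y) = H(X|Y) + H(Y)
H(X|Y) = H(X,Y) - H(Y) = 2.3612 - 1.2947 = 1.0665 bits


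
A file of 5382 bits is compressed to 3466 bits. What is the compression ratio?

Compression ratio = Original / Compressed
= 5382 / 3466 = 1.55:1


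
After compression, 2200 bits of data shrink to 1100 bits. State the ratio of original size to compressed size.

Compression ratio = Original / Compressed
= 2200 / 1100 = 2.00:1


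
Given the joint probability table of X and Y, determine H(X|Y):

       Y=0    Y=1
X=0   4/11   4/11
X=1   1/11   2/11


H(X|Y) = Σ_y p(y) H(X|Y=y)
  p(Y=0) = 5/11, H(X|Y=0) = 0.7219
  p(Y=1) = 6/11, H(X|Y=1) = 0.9183
H(X|Y) = 0.4545×0.7219 + 0.5455×0.9183 = 0.8290 bits


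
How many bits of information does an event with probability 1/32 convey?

Information content I(x) = -log₂(p(x))
I = -log₂(1/32) = -log₂(0.0312)
I = 5.0000 bits


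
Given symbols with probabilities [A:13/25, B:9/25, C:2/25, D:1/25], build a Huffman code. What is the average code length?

Huffman tree construction:
Combine smallest probabilities repeatedly
Resulting codes:
  A: 1 (length 1)
  B: 01 (length 2)
  C: 001 (length 3)
  D: 000 (length 3)
Average length = Σ p(s) × length(s) = 1.6000 bits


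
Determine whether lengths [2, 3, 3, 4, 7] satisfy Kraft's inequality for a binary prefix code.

Kraft inequality: Σ 2^(-l_i) ≤ 1 for prefix-free code
Calculating: 2^(-2) + 2^(-3) + 2^(-3) + 2^(-4) + 2^(-7)
= 0.25 + 0.125 + 0.125 + 0.0625 + 0.0078125
= 0.5703
Since 0.5703 ≤ 1, prefix-free code exists


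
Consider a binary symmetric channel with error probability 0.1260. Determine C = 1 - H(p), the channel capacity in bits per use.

For BSC with error probability p:
C = 1 - H(p) where H(p) is binary entropy
H(0.1260) = -0.1260 × log₂(0.1260) - 0.8740 × log₂(0.8740)
H(p) = 0.5464
C = 1 - 0.5464 = 0.4536 bits/use


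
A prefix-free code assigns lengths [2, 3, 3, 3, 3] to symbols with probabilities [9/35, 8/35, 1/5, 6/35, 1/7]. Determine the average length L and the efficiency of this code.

Average length L = Σ p_i × l_i = 2.7429 bits
Entropy H = 2.2921 bits
Efficiency η = H/L × 100% = 83.57%


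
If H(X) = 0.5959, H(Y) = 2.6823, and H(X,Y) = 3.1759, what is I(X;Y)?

I(X;Y) = H(X) + H(Y) - H(X,Y)
I(X;Y) = 0.5959 + 2.6823 - 3.1759 = 0.1023 bits


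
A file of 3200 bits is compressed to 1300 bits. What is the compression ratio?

Compression ratio = Original / Compressed
= 3200 / 1300 = 2.46:1


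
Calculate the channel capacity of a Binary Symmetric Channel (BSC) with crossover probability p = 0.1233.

For BSC with error probability p:
C = 1 - H(p) where H(p) is binary entropy
H(0.1233) = -0.1233 × log₂(0.1233) - 0.8767 × log₂(0.8767)
H(p) = 0.5388
C = 1 - 0.5388 = 0.4612 bits/use


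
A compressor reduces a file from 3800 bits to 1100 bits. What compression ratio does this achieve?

Compression ratio = Original / Compressed
= 3800 / 1100 = 3.45:1


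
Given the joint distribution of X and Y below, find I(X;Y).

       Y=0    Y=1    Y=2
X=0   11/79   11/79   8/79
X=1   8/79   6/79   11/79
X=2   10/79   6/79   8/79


H(X) = 1.5779, H(Y) = 1.5784, H(X,Y) = 3.1342
I(X;Y) = H(X) + H(Y) - H(X,Y) = 0.0222 bits


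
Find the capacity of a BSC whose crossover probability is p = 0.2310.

For BSC with error probability p:
C = 1 - H(p) where H(p) is binary entropy
H(0.2310) = -0.2310 × log₂(0.2310) - 0.7690 × log₂(0.7690)
H(p) = 0.7798
C = 1 - 0.7798 = 0.2202 bits/use


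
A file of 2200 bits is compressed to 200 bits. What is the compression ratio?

Compression ratio = Original / Compressed
= 2200 / 200 = 11.00:1


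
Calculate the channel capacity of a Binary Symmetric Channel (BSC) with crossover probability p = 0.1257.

For BSC with error probability p:
C = 1 - H(p) where H(p) is binary entropy
H(0.1257) = -0.1257 × log₂(0.1257) - 0.8743 × log₂(0.8743)
H(p) = 0.5455
C = 1 - 0.5455 = 0.4545 bits/use


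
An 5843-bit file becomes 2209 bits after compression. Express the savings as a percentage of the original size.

Space savings = (1 - Compressed/Original) × 100%
= (1 - 2209/5843) × 100%
= 62.19%


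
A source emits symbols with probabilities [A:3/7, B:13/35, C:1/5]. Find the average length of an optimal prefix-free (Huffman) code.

Huffman tree construction:
Combine smallest probabilities repeatedly
Resulting codes:
  A: 0 (length 1)
  B: 11 (length 2)
  C: 10 (length 2)
Average length = Σ p(s) × length(s) = 1.5714 bits


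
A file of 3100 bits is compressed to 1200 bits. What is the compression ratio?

Compression ratio = Original / Compressed
= 3100 / 1200 = 2.58:1


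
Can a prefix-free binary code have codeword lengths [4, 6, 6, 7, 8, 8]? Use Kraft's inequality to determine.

Kraft inequality: Σ 2^(-l_i) ≤ 1 for prefix-free code
Calculating: 2^(-4) + 2^(-6) + 2^(-6) + 2^(-7) + 2^(-8) + 2^(-8)
= 0.0625 + 0.015625 + 0.015625 + 0.0078125 + 0.00390625 + 0.00390625
= 0.1094
Since 0.1094 ≤ 1, prefix-free code exists


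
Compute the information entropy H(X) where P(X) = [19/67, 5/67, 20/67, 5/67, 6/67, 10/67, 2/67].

H(X) = -Σ p(x) log₂ p(x)
  -19/67 × log₂(19/67) = 0.5156
  -5/67 × log₂(5/67) = 0.2794
  -20/67 × log₂(20/67) = 0.5206
  -5/67 × log₂(5/67) = 0.2794
  -6/67 × log₂(6/67) = 0.3117
  -10/67 × log₂(10/67) = 0.4096
  -2/67 × log₂(2/67) = 0.1512
H(X) = 2.4676 bits


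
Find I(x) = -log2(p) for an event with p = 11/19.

Information content I(x) = -log₂(p(x))
I = -log₂(11/19) = -log₂(0.5789)
I = 0.7885 bits


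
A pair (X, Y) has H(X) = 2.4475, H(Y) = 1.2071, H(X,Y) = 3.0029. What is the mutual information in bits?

I(X;Y) = H(X) + H(Y) - H(X,Y)
I(X;Y) = 2.4475 + 1.2071 - 3.0029 = 0.6517 bits


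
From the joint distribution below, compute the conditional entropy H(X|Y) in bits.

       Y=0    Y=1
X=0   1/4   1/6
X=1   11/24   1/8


H(X|Y) = Σ_y p(y) H(X|Y=y)
  p(Y=0) = 17/24, H(X|Y=0) = 0.9367
  p(Y=1) = 7/24, H(X|Y=1) = 0.9852
H(X|Y) = 0.7083×0.9367 + 0.2917×0.9852 = 0.9508 bits


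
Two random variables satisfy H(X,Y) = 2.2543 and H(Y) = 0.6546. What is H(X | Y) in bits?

Chain rule: H(X,Y) = H(X|Y) + H(Y)
H(X|Y) = H(X,Y) - H(Y) = 2.2543 - 0.6546 = 1.5997 bits


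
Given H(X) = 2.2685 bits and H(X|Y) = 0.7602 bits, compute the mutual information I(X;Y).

I(X;Y) = H(X) - H(X|Y)
I(X;Y) = 2.2685 - 0.7602 = 1.5083 bits


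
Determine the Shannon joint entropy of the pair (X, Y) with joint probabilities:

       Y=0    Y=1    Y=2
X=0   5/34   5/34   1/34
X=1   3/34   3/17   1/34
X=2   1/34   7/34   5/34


H(X,Y) = -Σ p(x,y) log₂ p(x,y)
  p(0,0)=5/34: -0.1471 × log₂(0.1471) = 0.4067
  p(0,1)=5/34: -0.1471 × log₂(0.1471) = 0.4067
  p(0,2)=1/34: -0.0294 × log₂(0.0294) = 0.1496
  p(1,0)=3/34: -0.0882 × log₂(0.0882) = 0.3090
  p(1,1)=3/17: -0.1765 × log₂(0.1765) = 0.4416
  p(1,2)=1/34: -0.0294 × log₂(0.0294) = 0.1496
  p(2,0)=1/34: -0.0294 × log₂(0.0294) = 0.1496
  p(2,1)=7/34: -0.2059 × log₂(0.2059) = 0.4694
  p(2,2)=5/34: -0.1471 × log₂(0.1471) = 0.4067
H(X,Y) = 2.8891 bits


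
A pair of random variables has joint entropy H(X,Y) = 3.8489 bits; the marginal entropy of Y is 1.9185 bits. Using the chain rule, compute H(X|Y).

Chain rule: H(X,Y) = H(X|Y) + H(Y)
H(X|Y) = H(X,Y) - H(Y) = 3.8489 - 1.9185 = 1.9304 bits


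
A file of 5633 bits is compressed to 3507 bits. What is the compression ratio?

Compression ratio = Original / Compressed
= 5633 / 3507 = 1.61:1


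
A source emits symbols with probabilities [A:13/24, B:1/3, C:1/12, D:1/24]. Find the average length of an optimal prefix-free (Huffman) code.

Huffman tree construction:
Combine smallest probabilities repeatedly
Resulting codes:
  A: 1 (length 1)
  B: 01 (length 2)
  C: 001 (length 3)
  D: 000 (length 3)
Average length = Σ p(s) × length(s) = 1.5833 bits


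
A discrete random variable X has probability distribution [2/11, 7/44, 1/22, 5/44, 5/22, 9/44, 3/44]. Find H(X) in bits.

H(X) = -Σ p(x) log₂ p(x)
  -2/11 × log₂(2/11) = 0.4472
  -7/44 × log₂(7/44) = 0.4219
  -1/22 × log₂(1/22) = 0.2027
  -5/44 × log₂(5/44) = 0.3565
  -5/22 × log₂(5/22) = 0.4858
  -9/44 × log₂(9/44) = 0.4683
  -3/44 × log₂(3/44) = 0.2642
H(X) = 2.6466 bits


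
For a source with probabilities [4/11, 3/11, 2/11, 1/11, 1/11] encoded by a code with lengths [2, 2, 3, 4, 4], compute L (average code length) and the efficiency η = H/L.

Average length L = Σ p_i × l_i = 2.5455 bits
Entropy H = 2.1181 bits
Efficiency η = H/L × 100% = 83.21%


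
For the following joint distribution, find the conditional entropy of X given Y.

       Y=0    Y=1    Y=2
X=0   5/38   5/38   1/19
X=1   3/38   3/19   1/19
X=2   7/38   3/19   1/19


H(X|Y) = Σ_y p(y) H(X|Y=y)
  p(Y=0) = 15/38, H(X|Y=0) = 1.5058
  p(Y=1) = 17/38, H(X|Y=1) = 1.5799
  p(Y=2) = 3/19, H(X|Y=2) = 1.5850
H(X|Y) = 0.3947×1.5058 + 0.4474×1.5799 + 0.1579×1.5850 = 1.5514 bits


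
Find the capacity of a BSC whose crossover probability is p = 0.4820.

For BSC with error probability p:
C = 1 - H(p) where H(p) is binary entropy
H(0.4820) = -0.4820 × log₂(0.4820) - 0.5180 × log₂(0.5180)
H(p) = 0.9991
C = 1 - 0.9991 = 0.0009 bits/use


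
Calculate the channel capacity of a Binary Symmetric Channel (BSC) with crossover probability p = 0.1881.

For BSC with error probability p:
C = 1 - H(p) where H(p) is binary entropy
H(0.1881) = -0.1881 × log₂(0.1881) - 0.8119 × log₂(0.8119)
H(p) = 0.6975
C = 1 - 0.6975 = 0.3025 bits/use


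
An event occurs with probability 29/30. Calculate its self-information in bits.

Information content I(x) = -log₂(p(x))
I = -log₂(29/30) = -log₂(0.9667)
I = 0.0489 bits


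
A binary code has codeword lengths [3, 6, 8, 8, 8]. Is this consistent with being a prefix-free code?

Kraft inequality: Σ 2^(-l_i) ≤ 1 for prefix-free code
Calculating: 2^(-3) + 2^(-6) + 2^(-8) + 2^(-8) + 2^(-8)
= 0.125 + 0.015625 + 0.00390625 + 0.00390625 + 0.00390625
= 0.1523
Since 0.1523 ≤ 1, prefix-free code exists


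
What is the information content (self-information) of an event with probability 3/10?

Information content I(x) = -log₂(p(x))
I = -log₂(3/10) = -log₂(0.3000)
I = 1.7370 bits


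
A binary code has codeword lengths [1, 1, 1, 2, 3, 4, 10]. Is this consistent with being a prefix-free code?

Kraft inequality: Σ 2^(-l_i) ≤ 1 for prefix-free code
Calculating: 2^(-1) + 2^(-1) + 2^(-1) + 2^(-2) + 2^(-3) + 2^(-4) + 2^(-10)
= 0.5 + 0.5 + 0.5 + 0.25 + 0.125 + 0.0625 + 0.0009765625
= 1.9385
Since 1.9385 > 1, prefix-free code does not exist


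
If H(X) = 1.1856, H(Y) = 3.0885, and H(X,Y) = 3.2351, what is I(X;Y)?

I(X;Y) = H(X) + H(Y) - H(X,Y)
I(X;Y) = 1.1856 + 3.0885 - 3.2351 = 1.039 bits


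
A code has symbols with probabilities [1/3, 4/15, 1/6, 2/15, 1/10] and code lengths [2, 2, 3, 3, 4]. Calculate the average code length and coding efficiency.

Average length L = Σ p_i × l_i = 2.5000 bits
Entropy H = 2.1874 bits
Efficiency η = H/L × 100% = 87.50%


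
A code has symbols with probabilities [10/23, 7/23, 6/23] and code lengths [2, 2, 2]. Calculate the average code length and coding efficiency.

Average length L = Σ p_i × l_i = 2.0000 bits
Entropy H = 1.5505 bits
Efficiency η = H/L × 100% = 77.52%


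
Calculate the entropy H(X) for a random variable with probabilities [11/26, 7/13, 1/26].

H(X) = -Σ p(x) log₂ p(x)
  -11/26 × log₂(11/26) = 0.5250
  -7/13 × log₂(7/13) = 0.4809
  -1/26 × log₂(1/26) = 0.1808
H(X) = 1.1867 bits


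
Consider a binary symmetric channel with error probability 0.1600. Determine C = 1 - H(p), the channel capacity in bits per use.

For BSC with error probability p:
C = 1 - H(p) where H(p) is binary entropy
H(0.1600) = -0.1600 × log₂(0.1600) - 0.8400 × log₂(0.8400)
H(p) = 0.6343
C = 1 - 0.6343 = 0.3657 bits/use


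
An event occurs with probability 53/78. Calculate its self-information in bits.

Information content I(x) = -log₂(p(x))
I = -log₂(53/78) = -log₂(0.6795)
I = 0.5575 bits


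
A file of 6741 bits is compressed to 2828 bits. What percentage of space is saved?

Space savings = (1 - Compressed/Original) × 100%
= (1 - 2828/6741) × 100%
= 58.05%


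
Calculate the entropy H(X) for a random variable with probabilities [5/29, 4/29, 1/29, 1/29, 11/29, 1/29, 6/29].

H(X) = -Σ p(x) log₂ p(x)
  -5/29 × log₂(5/29) = 0.4373
  -4/29 × log₂(4/29) = 0.3942
  -1/29 × log₂(1/29) = 0.1675
  -1/29 × log₂(1/29) = 0.1675
  -11/29 × log₂(11/29) = 0.5305
  -1/29 × log₂(1/29) = 0.1675
  -6/29 × log₂(6/29) = 0.4703
H(X) = 2.3348 bits


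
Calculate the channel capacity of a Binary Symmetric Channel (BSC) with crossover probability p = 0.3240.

For BSC with error probability p:
C = 1 - H(p) where H(p) is binary entropy
H(0.3240) = -0.3240 × log₂(0.3240) - 0.6760 × log₂(0.6760)
H(p) = 0.9087
C = 1 - 0.9087 = 0.0913 bits/use


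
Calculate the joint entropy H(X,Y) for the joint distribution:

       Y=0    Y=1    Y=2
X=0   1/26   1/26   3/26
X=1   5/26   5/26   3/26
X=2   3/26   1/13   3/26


H(X,Y) = -Σ p(x,y) log₂ p(x,y)
  p(0,0)=1/26: -0.0385 × log₂(0.0385) = 0.1808
  p(0,1)=1/26: -0.0385 × log₂(0.0385) = 0.1808
  p(0,2)=3/26: -0.1154 × log₂(0.1154) = 0.3595
  p(1,0)=5/26: -0.1923 × log₂(0.1923) = 0.4574
  p(1,1)=5/26: -0.1923 × log₂(0.1923) = 0.4574
  p(1,2)=3/26: -0.1154 × log₂(0.1154) = 0.3595
  p(2,0)=3/26: -0.1154 × log₂(0.1154) = 0.3595
  p(2,1)=1/13: -0.0769 × log₂(0.0769) = 0.2846
  p(2,2)=3/26: -0.1154 × log₂(0.1154) = 0.3595
H(X,Y) = 2.9989 bits


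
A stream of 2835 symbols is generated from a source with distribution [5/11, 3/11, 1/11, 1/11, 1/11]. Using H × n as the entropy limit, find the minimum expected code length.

Entropy H = 1.9717 bits/symbol
Minimum bits = H × n = 1.9717 × 2835
= 5589.90 bits


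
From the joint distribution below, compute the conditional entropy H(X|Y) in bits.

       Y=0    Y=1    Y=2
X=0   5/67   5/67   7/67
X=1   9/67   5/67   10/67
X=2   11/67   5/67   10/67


H(X|Y) = Σ_y p(y) H(X|Y=y)
  p(Y=0) = 25/67, H(X|Y=0) = 1.5161
  p(Y=1) = 15/67, H(X|Y=1) = 1.5850
  p(Y=2) = 27/67, H(X|Y=2) = 1.5664
H(X|Y) = 0.3731×1.5161 + 0.2239×1.5850 + 0.4030×1.5664 = 1.5518 bits


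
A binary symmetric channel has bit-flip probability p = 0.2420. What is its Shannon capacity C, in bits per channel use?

For BSC with error probability p:
C = 1 - H(p) where H(p) is binary entropy
H(0.2420) = -0.2420 × log₂(0.2420) - 0.7580 × log₂(0.7580)
H(p) = 0.7984
C = 1 - 0.7984 = 0.2016 bits/use


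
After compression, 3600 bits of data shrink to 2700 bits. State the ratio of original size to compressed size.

Compression ratio = Original / Compressed
= 3600 / 2700 = 1.33:1


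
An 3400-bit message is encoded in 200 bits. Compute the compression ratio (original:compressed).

Compression ratio = Original / Compressed
= 3400 / 200 = 17.00:1


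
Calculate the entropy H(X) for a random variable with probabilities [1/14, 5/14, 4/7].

H(X) = -Σ p(x) log₂ p(x)
  -1/14 × log₂(1/14) = 0.2720
  -5/14 × log₂(5/14) = 0.5305
  -4/7 × log₂(4/7) = 0.4613
H(X) = 1.2638 bits


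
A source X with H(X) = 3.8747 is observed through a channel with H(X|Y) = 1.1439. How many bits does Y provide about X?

I(X;Y) = H(X) - H(X|Y)
I(X;Y) = 3.8747 - 1.1439 = 2.7308 bits


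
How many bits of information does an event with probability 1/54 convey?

Information content I(x) = -log₂(p(x))
I = -log₂(1/54) = -log₂(0.0185)
I = 5.7549 bits


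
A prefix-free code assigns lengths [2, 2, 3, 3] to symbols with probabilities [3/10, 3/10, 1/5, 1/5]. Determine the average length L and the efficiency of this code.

Average length L = Σ p_i × l_i = 2.4000 bits
Entropy H = 1.9710 bits
Efficiency η = H/L × 100% = 82.12%


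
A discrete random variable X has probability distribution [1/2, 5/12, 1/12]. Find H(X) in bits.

H(X) = -Σ p(x) log₂ p(x)
  -1/2 × log₂(1/2) = 0.5000
  -5/12 × log₂(5/12) = 0.5263
  -1/12 × log₂(1/12) = 0.2987
H(X) = 1.3250 bits


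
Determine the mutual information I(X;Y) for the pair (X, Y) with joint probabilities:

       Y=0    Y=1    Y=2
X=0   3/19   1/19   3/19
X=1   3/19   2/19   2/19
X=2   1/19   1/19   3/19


H(X) = 1.5683, H(Y) = 1.5294, H(X,Y) = 3.0364
I(X;Y) = H(X) + H(Y) - H(X,Y) = 0.0614 bits


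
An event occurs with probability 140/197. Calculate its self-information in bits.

Information content I(x) = -log₂(p(x))
I = -log₂(140/197) = -log₂(0.7107)
I = 0.4928 bits


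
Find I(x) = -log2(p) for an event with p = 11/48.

Information content I(x) = -log₂(p(x))
I = -log₂(11/48) = -log₂(0.2292)
I = 2.1255 bits


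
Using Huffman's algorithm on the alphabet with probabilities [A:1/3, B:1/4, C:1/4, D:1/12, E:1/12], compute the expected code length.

Huffman tree construction:
Combine smallest probabilities repeatedly
Resulting codes:
  A: 11 (length 2)
  B: 01 (length 2)
  C: 10 (length 2)
  D: 000 (length 3)
  E: 001 (length 3)
Average length = Σ p(s) × length(s) = 2.1667 bits


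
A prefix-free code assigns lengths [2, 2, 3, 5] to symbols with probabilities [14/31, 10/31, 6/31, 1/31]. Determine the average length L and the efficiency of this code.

Average length L = Σ p_i × l_i = 2.2903 bits
Entropy H = 1.6628 bits
Efficiency η = H/L × 100% = 72.60%


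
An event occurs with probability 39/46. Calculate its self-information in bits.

Information content I(x) = -log₂(p(x))
I = -log₂(39/46) = -log₂(0.8478)
I = 0.2382 bits


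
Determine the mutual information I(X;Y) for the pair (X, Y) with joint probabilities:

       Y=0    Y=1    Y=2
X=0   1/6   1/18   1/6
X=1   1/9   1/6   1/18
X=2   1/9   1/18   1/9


H(X) = 1.5715, H(Y) = 1.5715, H(X,Y) = 3.0441
I(X;Y) = H(X) + H(Y) - H(X,Y) = 0.0990 bits


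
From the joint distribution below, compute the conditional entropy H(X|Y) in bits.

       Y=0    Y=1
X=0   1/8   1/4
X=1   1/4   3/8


H(X|Y) = Σ_y p(y) H(X|Y=y)
  p(Y=0) = 3/8, H(X|Y=0) = 0.9183
  p(Y=1) = 5/8, H(X|Y=1) = 0.9710
H(X|Y) = 0.3750×0.9183 + 0.6250×0.9710 = 0.9512 bits


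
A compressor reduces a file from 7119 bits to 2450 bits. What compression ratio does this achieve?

Compression ratio = Original / Compressed
= 7119 / 2450 = 2.91:1


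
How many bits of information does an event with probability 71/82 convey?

Information content I(x) = -log₂(p(x))
I = -log₂(71/82) = -log₂(0.8659)
I = 0.2078 bits


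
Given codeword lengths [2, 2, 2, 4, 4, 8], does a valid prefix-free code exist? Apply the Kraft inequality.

Kraft inequality: Σ 2^(-l_i) ≤ 1 for prefix-free code
Calculating: 2^(-2) + 2^(-2) + 2^(-2) + 2^(-4) + 2^(-4) + 2^(-8)
= 0.25 + 0.25 + 0.25 + 0.0625 + 0.0625 + 0.00390625
= 0.8789
Since 0.8789 ≤ 1, prefix-free code exists


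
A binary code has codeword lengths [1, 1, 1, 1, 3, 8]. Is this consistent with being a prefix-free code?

Kraft inequality: Σ 2^(-l_i) ≤ 1 for prefix-free code
Calculating: 2^(-1) + 2^(-1) + 2^(-1) + 2^(-1) + 2^(-3) + 2^(-8)
= 0.5 + 0.5 + 0.5 + 0.5 + 0.125 + 0.00390625
= 2.1289
Since 2.1289 > 1, prefix-free code does not exist


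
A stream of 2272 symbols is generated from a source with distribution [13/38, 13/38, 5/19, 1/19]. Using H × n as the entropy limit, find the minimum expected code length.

Entropy H = 1.7892 bits/symbol
Minimum bits = H × n = 1.7892 × 2272
= 4065.12 bits


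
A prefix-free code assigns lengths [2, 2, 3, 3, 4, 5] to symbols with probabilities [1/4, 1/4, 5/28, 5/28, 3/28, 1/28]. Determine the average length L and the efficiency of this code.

Average length L = Σ p_i × l_i = 2.6786 bits
Entropy H = 2.4046 bits
Efficiency η = H/L × 100% = 89.77%


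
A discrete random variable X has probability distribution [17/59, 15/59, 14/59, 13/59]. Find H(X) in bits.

H(X) = -Σ p(x) log₂ p(x)
  -17/59 × log₂(17/59) = 0.5173
  -15/59 × log₂(15/59) = 0.5023
  -14/59 × log₂(14/59) = 0.4924
  -13/59 × log₂(13/59) = 0.4808
H(X) = 1.9928 bits


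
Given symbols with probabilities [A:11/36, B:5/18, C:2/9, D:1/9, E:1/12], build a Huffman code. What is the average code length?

Huffman tree construction:
Combine smallest probabilities repeatedly
Resulting codes:
  A: 11 (length 2)
  B: 10 (length 2)
  C: 01 (length 2)
  D: 001 (length 3)
  E: 000 (length 3)
Average length = Σ p(s) × length(s) = 2.1944 bits


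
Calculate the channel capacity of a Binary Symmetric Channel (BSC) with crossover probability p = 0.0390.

For BSC with error probability p:
C = 1 - H(p) where H(p) is binary entropy
H(0.0390) = -0.0390 × log₂(0.0390) - 0.9610 × log₂(0.9610)
H(p) = 0.2377
C = 1 - 0.2377 = 0.7623 bits/use


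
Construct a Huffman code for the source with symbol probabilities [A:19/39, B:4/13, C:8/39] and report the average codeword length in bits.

Huffman tree construction:
Combine smallest probabilities repeatedly
Resulting codes:
  A: 0 (length 1)
  B: 11 (length 2)
  C: 10 (length 2)
Average length = Σ p(s) × length(s) = 1.5128 bits


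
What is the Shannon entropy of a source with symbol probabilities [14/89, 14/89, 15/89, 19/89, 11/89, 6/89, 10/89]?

H(X) = -Σ p(x) log₂ p(x)
  -14/89 × log₂(14/89) = 0.4197
  -14/89 × log₂(14/89) = 0.4197
  -15/89 × log₂(15/89) = 0.4330
  -19/89 × log₂(19/89) = 0.4756
  -11/89 × log₂(11/89) = 0.3728
  -6/89 × log₂(6/89) = 0.2623
  -10/89 × log₂(10/89) = 0.3544
H(X) = 2.7375 bits


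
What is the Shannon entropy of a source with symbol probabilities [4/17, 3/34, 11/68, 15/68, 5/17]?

H(X) = -Σ p(x) log₂ p(x)
  -4/17 × log₂(4/17) = 0.4912
  -3/34 × log₂(3/34) = 0.3090
  -11/68 × log₂(11/68) = 0.4251
  -15/68 × log₂(15/68) = 0.4810
  -5/17 × log₂(5/17) = 0.5193
H(X) = 2.2256 bits


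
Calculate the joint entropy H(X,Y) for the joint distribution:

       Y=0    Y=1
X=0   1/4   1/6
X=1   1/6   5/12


H(X,Y) = -Σ p(x,y) log₂ p(x,y)
  p(0,0)=1/4: -0.2500 × log₂(0.2500) = 0.5000
  p(0,1)=1/6: -0.1667 × log₂(0.1667) = 0.4308
  p(1,0)=1/6: -0.1667 × log₂(0.1667) = 0.4308
  p(1,1)=5/12: -0.4167 × log₂(0.4167) = 0.5263
H(X,Y) = 1.8879 bits


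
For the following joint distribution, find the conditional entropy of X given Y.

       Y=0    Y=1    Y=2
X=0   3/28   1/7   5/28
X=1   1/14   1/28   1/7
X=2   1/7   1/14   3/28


H(X|Y) = Σ_y p(y) H(X|Y=y)
  p(Y=0) = 9/28, H(X|Y=0) = 1.5305
  p(Y=1) = 1/4, H(X|Y=1) = 1.3788
  p(Y=2) = 3/7, H(X|Y=2) = 1.5546
H(X|Y) = 0.3214×1.5305 + 0.2500×1.3788 + 0.4286×1.5546 = 1.5029 bits


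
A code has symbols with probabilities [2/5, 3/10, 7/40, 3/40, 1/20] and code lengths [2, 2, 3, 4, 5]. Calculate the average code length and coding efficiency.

Average length L = Σ p_i × l_i = 2.4750 bits
Entropy H = 1.9863 bits
Efficiency η = H/L × 100% = 80.25%


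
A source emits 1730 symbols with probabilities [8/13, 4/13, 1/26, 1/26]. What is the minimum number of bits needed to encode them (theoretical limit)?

Entropy H = 1.3158 bits/symbol
Minimum bits = H × n = 1.3158 × 1730
= 2276.38 bits


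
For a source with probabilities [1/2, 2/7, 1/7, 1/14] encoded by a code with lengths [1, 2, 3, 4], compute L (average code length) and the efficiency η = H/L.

Average length L = Σ p_i × l_i = 1.7857 bits
Entropy H = 1.6894 bits
Efficiency η = H/L × 100% = 94.61%


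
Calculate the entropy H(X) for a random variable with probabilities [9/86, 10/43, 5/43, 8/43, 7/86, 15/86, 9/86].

H(X) = -Σ p(x) log₂ p(x)
  -9/86 × log₂(9/86) = 0.3408
  -10/43 × log₂(10/43) = 0.4894
  -5/43 × log₂(5/43) = 0.3610
  -8/43 × log₂(8/43) = 0.4514
  -7/86 × log₂(7/86) = 0.2946
  -15/86 × log₂(15/86) = 0.4394
  -9/86 × log₂(9/86) = 0.3408
H(X) = 2.7173 bits


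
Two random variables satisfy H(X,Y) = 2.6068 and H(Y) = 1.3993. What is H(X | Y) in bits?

Chain rule: H(X,Y) = H(X|Y) + H(Y)
H(X|Y) = H(X,Y) - H(Y) = 2.6068 - 1.3993 = 1.2075 bits


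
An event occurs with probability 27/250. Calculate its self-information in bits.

Information content I(x) = -log₂(p(x))
I = -log₂(27/250) = -log₂(0.1080)
I = 3.2109 bits


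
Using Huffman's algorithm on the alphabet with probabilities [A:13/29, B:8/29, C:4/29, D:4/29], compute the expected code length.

Huffman tree construction:
Combine smallest probabilities repeatedly
Resulting codes:
  A: 0 (length 1)
  B: 10 (length 2)
  C: 110 (length 3)
  D: 111 (length 3)
Average length = Σ p(s) × length(s) = 1.8276 bits


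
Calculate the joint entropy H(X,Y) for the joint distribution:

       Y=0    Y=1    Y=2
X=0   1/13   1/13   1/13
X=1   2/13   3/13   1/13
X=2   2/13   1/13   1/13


H(X,Y) = -Σ p(x,y) log₂ p(x,y)
  p(0,0)=1/13: -0.0769 × log₂(0.0769) = 0.2846
  p(0,1)=1/13: -0.0769 × log₂(0.0769) = 0.2846
  p(0,2)=1/13: -0.0769 × log₂(0.0769) = 0.2846
  p(1,0)=2/13: -0.1538 × log₂(0.1538) = 0.4155
  p(1,1)=3/13: -0.2308 × log₂(0.2308) = 0.4882
  p(1,2)=1/13: -0.0769 × log₂(0.0769) = 0.2846
  p(2,0)=2/13: -0.1538 × log₂(0.1538) = 0.4155
  p(2,1)=1/13: -0.0769 × log₂(0.0769) = 0.2846
  p(2,2)=1/13: -0.0769 × log₂(0.0769) = 0.2846
H(X,Y) = 3.0270 bits


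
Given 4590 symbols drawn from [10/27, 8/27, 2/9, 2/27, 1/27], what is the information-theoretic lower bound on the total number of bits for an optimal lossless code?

Entropy H = 1.9871 bits/symbol
Minimum bits = H × n = 1.9871 × 4590
= 9120.99 bits


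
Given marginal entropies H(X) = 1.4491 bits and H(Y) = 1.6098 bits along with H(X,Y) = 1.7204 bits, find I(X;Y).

I(X;Y) = H(X) + H(Y) - H(X,Y)
I(X;Y) = 1.4491 + 1.6098 - 1.7204 = 1.3385 bits


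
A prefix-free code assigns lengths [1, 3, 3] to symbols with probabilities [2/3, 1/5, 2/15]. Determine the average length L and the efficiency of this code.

Average length L = Σ p_i × l_i = 1.6667 bits
Entropy H = 1.2419 bits
Efficiency η = H/L × 100% = 74.52%


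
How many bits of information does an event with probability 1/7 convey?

Information content I(x) = -log₂(p(x))
I = -log₂(1/7) = -log₂(0.1429)
I = 2.8074 bits


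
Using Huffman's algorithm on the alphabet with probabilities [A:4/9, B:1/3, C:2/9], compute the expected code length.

Huffman tree construction:
Combine smallest probabilities repeatedly
Resulting codes:
  A: 0 (length 1)
  B: 11 (length 2)
  C: 10 (length 2)
Average length = Σ p(s) × length(s) = 1.5556 bits


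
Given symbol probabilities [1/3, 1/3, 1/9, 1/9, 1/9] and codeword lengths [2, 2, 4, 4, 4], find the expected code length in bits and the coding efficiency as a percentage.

Average length L = Σ p_i × l_i = 2.6667 bits
Entropy H = 2.1133 bits
Efficiency η = H/L × 100% = 79.25%


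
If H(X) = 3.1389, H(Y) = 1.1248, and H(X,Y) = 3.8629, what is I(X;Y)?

I(X;Y) = H(X) + H(Y) - H(X,Y)
I(X;Y) = 3.1389 + 1.1248 - 3.8629 = 0.4008 bits


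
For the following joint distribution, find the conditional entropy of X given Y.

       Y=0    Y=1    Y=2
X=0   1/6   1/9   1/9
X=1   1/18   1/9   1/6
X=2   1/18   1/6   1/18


H(X|Y) = Σ_y p(y) H(X|Y=y)
  p(Y=0) = 5/18, H(X|Y=0) = 1.3710
  p(Y=1) = 7/18, H(X|Y=1) = 1.5567
  p(Y=2) = 1/3, H(X|Y=2) = 1.4591
H(X|Y) = 0.2778×1.3710 + 0.3889×1.5567 + 0.3333×1.4591 = 1.4726 bits


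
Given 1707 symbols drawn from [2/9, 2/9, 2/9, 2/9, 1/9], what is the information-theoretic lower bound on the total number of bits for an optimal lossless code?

Entropy H = 2.2810 bits/symbol
Minimum bits = H × n = 2.2810 × 1707
= 3893.73 bits


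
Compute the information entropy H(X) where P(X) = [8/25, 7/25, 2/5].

H(X) = -Σ p(x) log₂ p(x)
  -8/25 × log₂(8/25) = 0.5260
  -7/25 × log₂(7/25) = 0.5142
  -2/5 × log₂(2/5) = 0.5288
H(X) = 1.5690 bits


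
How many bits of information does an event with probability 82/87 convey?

Information content I(x) = -log₂(p(x))
I = -log₂(82/87) = -log₂(0.9425)
I = 0.0854 bits


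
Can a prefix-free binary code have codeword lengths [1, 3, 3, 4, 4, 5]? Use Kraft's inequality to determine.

Kraft inequality: Σ 2^(-l_i) ≤ 1 for prefix-free code
Calculating: 2^(-1) + 2^(-3) + 2^(-3) + 2^(-4) + 2^(-4) + 2^(-5)
= 0.5 + 0.125 + 0.125 + 0.0625 + 0.0625 + 0.03125
= 0.9062
Since 0.9062 ≤ 1, prefix-free code exists


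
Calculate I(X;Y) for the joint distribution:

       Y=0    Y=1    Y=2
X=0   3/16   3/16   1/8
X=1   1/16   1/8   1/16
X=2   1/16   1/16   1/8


H(X) = 1.5000, H(Y) = 1.5794, H(X,Y) = 3.0306
I(X;Y) = H(X) + H(Y) - H(X,Y) = 0.0488 bits


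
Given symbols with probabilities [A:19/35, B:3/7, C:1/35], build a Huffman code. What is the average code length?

Huffman tree construction:
Combine smallest probabilities repeatedly
Resulting codes:
  A: 1 (length 1)
  B: 01 (length 2)
  C: 00 (length 2)
Average length = Σ p(s) × length(s) = 1.4571 bits


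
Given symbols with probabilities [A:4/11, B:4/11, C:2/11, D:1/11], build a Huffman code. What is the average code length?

Huffman tree construction:
Combine smallest probabilities repeatedly
Resulting codes:
  A: 11 (length 2)
  B: 0 (length 1)
  C: 101 (length 3)
  D: 100 (length 3)
Average length = Σ p(s) × length(s) = 1.9091 bits


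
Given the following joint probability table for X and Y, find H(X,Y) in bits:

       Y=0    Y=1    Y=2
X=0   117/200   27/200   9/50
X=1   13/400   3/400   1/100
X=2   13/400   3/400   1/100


H(X,Y) = -Σ p(x,y) log₂ p(x,y)
  p(0,0)=117/200: -0.5850 × log₂(0.5850) = 0.4525
  p(0,1)=27/200: -0.1350 × log₂(0.1350) = 0.3900
  p(0,2)=9/50: -0.1800 × log₂(0.1800) = 0.4453
  p(1,0)=13/400: -0.0325 × log₂(0.0325) = 0.1607
  p(1,1)=3/400: -0.0075 × log₂(0.0075) = 0.0529
  p(1,2)=1/100: -0.0100 × log₂(0.0100) = 0.0664
  p(2,0)=13/400: -0.0325 × log₂(0.0325) = 0.1607
  p(2,1)=3/400: -0.0075 × log₂(0.0075) = 0.0529
  p(2,2)=1/100: -0.0100 × log₂(0.0100) = 0.0664
H(X,Y) = 1.8479 bits
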